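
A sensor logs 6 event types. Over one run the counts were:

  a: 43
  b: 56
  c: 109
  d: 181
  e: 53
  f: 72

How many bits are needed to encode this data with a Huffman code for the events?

1252

Greedily combine the two least-frequent nodes:
a(43) + e(53) → 96
b(56) + f(72) → 128
96 + c(109) → 205
128 + d(181) → 309
205 + 309 → 514
The encoded length is the sum of every internal node's weight: 96 + 128 + 205 + 309 + 514 = 1252 bits.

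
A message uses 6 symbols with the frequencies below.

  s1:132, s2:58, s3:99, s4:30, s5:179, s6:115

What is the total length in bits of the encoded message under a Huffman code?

Greedily combine the two least-frequent nodes:
merge s4(30) and s2(58): 88
merge 88 and s3(99): 187
merge s6(115) and s1(132): 247
merge s5(179) and 187: 366
merge 247 and 366: 613
Total encoded bits = sum of merged weights = 88 + 187 + 247 + 366 + 613 = 1501.

1501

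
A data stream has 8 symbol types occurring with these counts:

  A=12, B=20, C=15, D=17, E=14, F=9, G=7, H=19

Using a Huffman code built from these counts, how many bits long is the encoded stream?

335

Greedily combine the two least-frequent nodes:
G(7) + F(9) → 16
A(12) + E(14) → 26
C(15) + 16 → 31
D(17) + H(19) → 36
B(20) + 26 → 46
31 + 36 → 67
46 + 67 → 113
The encoded length is the sum of every internal node's weight: 16 + 26 + 31 + 36 + 46 + 67 + 113 = 335 bits.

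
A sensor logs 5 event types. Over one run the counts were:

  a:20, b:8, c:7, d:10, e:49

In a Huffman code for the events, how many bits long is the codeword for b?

4

Build the tree from the bottom:
merge c(7) and b(8): 15
merge d(10) and 15: 25
merge a(20) and 25: 45
merge 45 and e(49): 94
The subtree containing b is merged 4 times, so code length = 4.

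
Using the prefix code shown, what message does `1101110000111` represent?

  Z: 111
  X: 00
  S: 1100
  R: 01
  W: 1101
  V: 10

Read left to right; each codeword is recognised as soon as it completes (prefix code):
  1101→W | 1100→S | 00→X | 111→Z
Decoded message: WSXZ

WSXZ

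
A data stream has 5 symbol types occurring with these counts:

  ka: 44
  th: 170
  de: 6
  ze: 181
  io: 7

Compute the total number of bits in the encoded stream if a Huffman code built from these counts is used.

Greedily combine the two least-frequent nodes:
de(6) + io(7) → 13
13 + ka(44) → 57
57 + th(170) → 227
ze(181) + 227 → 408
Each symbol's bit-cost is frequency × depth; summing gives 705 bits (equivalently 13 + 57 + 227 + 408).

705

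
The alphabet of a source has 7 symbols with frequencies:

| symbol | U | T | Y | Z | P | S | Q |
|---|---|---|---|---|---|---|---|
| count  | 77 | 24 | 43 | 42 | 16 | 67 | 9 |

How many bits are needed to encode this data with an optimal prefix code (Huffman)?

715

Greedily combine the two least-frequent nodes:
combine Q(9), P(16) → 25
combine T(24), 25 → 49
combine Z(42), Y(43) → 85
combine 49, S(67) → 116
combine U(77), 85 → 162
combine 116, 162 → 278
The encoded length is the sum of every internal node's weight: 25 + 49 + 85 + 116 + 162 + 278 = 715 bits.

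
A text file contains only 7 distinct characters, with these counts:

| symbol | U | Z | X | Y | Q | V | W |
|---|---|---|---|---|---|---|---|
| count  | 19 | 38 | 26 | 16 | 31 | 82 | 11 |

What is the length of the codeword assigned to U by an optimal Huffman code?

3

Huffman merges, smallest pair first:
combine W(11), Y(16) → 27
combine U(19), X(26) → 45
combine 27, Q(31) → 58
combine Z(38), 45 → 83
combine 58, V(82) → 140
combine 83, 140 → 223
U's leaf is at depth 3, giving a 3-bit codeword.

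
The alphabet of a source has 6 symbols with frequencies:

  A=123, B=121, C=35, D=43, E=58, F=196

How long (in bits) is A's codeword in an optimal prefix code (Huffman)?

Huffman merges, smallest pair first:
C(35) + D(43) → 78
E(58) + 78 → 136
B(121) + A(123) → 244
136 + F(196) → 332
244 + 332 → 576
A's leaf is at depth 2, giving a 2-bit codeword.

2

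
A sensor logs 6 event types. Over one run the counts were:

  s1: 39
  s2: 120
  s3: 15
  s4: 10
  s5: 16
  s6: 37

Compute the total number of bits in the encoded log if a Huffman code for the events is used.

496

Greedily combine the two least-frequent nodes:
s4(10) + s3(15) → 25
s5(16) + 25 → 41
s6(37) + s1(39) → 76
41 + 76 → 117
117 + s2(120) → 237
The encoded length is the sum of every internal node's weight: 25 + 41 + 76 + 117 + 237 = 496 bits.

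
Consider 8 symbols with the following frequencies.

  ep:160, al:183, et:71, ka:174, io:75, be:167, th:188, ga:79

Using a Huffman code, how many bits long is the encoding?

Greedily combine the two least-frequent nodes:
merge et(71) and io(75): 146
merge ga(79) and 146: 225
merge ep(160) and be(167): 327
merge ka(174) and al(183): 357
merge th(188) and 225: 413
merge 327 and 357: 684
merge 413 and 684: 1097
Each symbol's bit-cost is frequency × depth; summing gives 3249 bits (equivalently 146 + 225 + 327 + 357 + 413 + 684 + 1097).

3249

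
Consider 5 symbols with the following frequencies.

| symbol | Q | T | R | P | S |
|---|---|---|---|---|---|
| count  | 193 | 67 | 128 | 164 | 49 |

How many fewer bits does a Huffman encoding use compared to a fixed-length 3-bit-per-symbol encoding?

Fixed-length: 3 bits × 601 symbols = 1803 bits.
Huffman merges:
S(49) + T(67) → 116
116 + R(128) → 244
P(164) + Q(193) → 357
244 + 357 → 601
Huffman total = 116 + 244 + 357 + 601 = 1318 bits.
Saving = 1803 − 1318 = 485 bits.

485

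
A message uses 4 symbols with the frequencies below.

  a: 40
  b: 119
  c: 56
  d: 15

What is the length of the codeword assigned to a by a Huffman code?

3

Build the tree from the bottom:
merge d(15) and a(40): 55
merge 55 and c(56): 111
merge 111 and b(119): 230
The subtree containing a is merged 3 times, so code length = 3.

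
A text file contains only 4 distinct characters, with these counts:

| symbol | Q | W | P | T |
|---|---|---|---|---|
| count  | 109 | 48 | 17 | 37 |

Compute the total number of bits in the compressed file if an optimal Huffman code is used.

367

Greedily combine the two least-frequent nodes:
merge P(17) and T(37): 54
merge W(48) and 54: 102
merge 102 and Q(109): 211
Each symbol's bit-cost is frequency × depth; summing gives 367 bits (equivalently 54 + 102 + 211).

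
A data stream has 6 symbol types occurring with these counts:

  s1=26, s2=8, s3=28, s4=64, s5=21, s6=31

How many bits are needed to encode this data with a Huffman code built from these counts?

435

Build the Huffman tree bottom-up:
s2(8) + s5(21) → 29
s1(26) + s3(28) → 54
29 + s6(31) → 60
54 + 60 → 114
s4(64) + 114 → 178
Total encoded bits = sum of merged weights = 29 + 54 + 60 + 114 + 178 = 435.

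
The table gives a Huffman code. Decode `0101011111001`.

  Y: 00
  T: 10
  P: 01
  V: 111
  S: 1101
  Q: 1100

Read left to right; each codeword is recognised as soon as it completes (prefix code):
  01→P | 01→P | 01→P | 111→V | 10→T | 01→P
Decoded message: PPPVTP

PPPVTP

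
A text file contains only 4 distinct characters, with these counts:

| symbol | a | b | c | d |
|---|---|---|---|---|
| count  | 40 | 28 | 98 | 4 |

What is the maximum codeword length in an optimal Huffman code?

Merge the two lowest-weight nodes at each step:
merge d(4) and b(28): 32
merge 32 and a(40): 72
merge 72 and c(98): 170
The rarest symbols sit at the bottom; the longest codeword is 3 bits.

3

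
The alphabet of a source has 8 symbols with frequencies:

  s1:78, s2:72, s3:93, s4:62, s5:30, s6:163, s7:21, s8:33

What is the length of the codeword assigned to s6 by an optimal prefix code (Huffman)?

Huffman merges, smallest pair first:
combine s7(21), s5(30) → 51
combine s8(33), 51 → 84
combine s4(62), s2(72) → 134
combine s1(78), 84 → 162
combine s3(93), 134 → 227
combine 162, s6(163) → 325
combine 227, 325 → 552
The subtree containing s6 is merged 2 times, so code length = 2.

2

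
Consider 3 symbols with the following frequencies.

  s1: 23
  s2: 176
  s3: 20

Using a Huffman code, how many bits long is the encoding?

262

Merge the two smallest weights repeatedly:
merge s3(20) and s1(23): 43
merge 43 and s2(176): 219
The encoded length is the sum of every internal node's weight: 43 + 219 = 262 bits.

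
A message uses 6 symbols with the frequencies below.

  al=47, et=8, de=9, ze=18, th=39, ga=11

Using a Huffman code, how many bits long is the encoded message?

308

Greedily combine the two least-frequent nodes:
et(8) + de(9) → 17
ga(11) + 17 → 28
ze(18) + 28 → 46
th(39) + 46 → 85
al(47) + 85 → 132
The encoded length is the sum of every internal node's weight: 17 + 28 + 46 + 85 + 132 = 308 bits.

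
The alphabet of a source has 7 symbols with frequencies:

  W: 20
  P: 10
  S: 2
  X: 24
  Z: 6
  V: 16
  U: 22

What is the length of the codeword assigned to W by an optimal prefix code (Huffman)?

Build the tree from the bottom:
S(2) + Z(6) → 8
8 + P(10) → 18
V(16) + 18 → 34
W(20) + U(22) → 42
X(24) + 34 → 58
42 + 58 → 100
W sits 2 levels below the root, so its codeword is 2 bits.

2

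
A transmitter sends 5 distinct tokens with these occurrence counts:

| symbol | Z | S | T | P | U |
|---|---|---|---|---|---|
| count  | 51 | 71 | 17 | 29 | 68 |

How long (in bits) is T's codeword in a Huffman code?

Build the tree from the bottom:
combine T(17), P(29) → 46
combine 46, Z(51) → 97
combine U(68), S(71) → 139
combine 97, 139 → 236
T's leaf is at depth 3, giving a 3-bit codeword.

3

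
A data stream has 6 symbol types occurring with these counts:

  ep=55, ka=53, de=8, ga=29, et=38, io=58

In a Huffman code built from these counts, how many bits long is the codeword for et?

3

Repeatedly merge the two smallest:
merge de(8) and ga(29): 37
merge 37 and et(38): 75
merge ka(53) and ep(55): 108
merge io(58) and 75: 133
merge 108 and 133: 241
The subtree containing et is merged 3 times, so code length = 3.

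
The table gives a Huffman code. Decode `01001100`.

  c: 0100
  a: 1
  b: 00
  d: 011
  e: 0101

caab

Read left to right; each codeword is recognised as soon as it completes (prefix code):
  0100→c | 1→a | 1→a | 00→b
Decoded message: caab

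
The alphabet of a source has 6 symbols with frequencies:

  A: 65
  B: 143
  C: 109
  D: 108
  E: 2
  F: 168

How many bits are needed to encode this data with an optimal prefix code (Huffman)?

Greedily combine the two least-frequent nodes:
E(2) + A(65) → 67
67 + D(108) → 175
C(109) + B(143) → 252
F(168) + 175 → 343
252 + 343 → 595
The encoded length is the sum of every internal node's weight: 67 + 175 + 252 + 343 + 595 = 1432 bits.

1432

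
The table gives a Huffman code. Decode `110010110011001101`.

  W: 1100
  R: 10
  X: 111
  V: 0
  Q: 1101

Read left to right; each codeword is recognised as soon as it completes (prefix code):
  1100→W | 10→R | 1100→W | 1100→W | 1101→Q
Decoded message: WRWWQ

WRWWQ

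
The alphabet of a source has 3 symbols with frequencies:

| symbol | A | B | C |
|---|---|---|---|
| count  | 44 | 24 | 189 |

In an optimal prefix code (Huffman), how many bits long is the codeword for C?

Repeatedly merge the two smallest:
merge B(24) and A(44): 68
merge 68 and C(189): 257
C is a child of the root — depth 1, so its codeword is a single bit.

1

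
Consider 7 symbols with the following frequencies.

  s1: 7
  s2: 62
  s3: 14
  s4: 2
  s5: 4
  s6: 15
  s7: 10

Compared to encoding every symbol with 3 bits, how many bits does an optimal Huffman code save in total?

Fixed-length: 3 bits × 114 symbols = 342 bits.
Huffman merges:
combine s4(2), s5(4) → 6
combine 6, s1(7) → 13
combine s7(10), 13 → 23
combine s3(14), s6(15) → 29
combine 23, 29 → 52
combine 52, s2(62) → 114
Huffman total = 6 + 13 + 23 + 29 + 52 + 114 = 237 bits.
Saving = 342 − 237 = 105 bits.

105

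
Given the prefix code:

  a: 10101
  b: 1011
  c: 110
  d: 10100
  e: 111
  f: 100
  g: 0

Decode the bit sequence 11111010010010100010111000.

Read left to right; each codeword is recognised as soon as it completes (prefix code):
  111→e | 110→c | 100→f | 100→f | 10100→d | 0→g | 1011→b | 100→f | 0→g
Decoded message: ecffdgbfg

ecffdgbfg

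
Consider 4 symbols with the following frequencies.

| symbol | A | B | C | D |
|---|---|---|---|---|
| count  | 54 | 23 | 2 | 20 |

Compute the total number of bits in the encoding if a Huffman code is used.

166

Build the Huffman tree bottom-up:
merge C(2) and D(20): 22
merge 22 and B(23): 45
merge 45 and A(54): 99
Each symbol's bit-cost is frequency × depth; summing gives 166 bits (equivalently 22 + 45 + 99).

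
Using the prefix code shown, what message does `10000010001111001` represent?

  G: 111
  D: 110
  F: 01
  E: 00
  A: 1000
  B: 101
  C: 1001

Read left to right; each codeword is recognised as soon as it completes (prefix code):
  1000→A | 00→E | 1000→A | 111→G | 1001→C
Decoded message: AEAGC

AEAGC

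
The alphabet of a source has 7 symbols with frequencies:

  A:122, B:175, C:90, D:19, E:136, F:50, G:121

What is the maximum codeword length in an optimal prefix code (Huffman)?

4

Merge the two lowest-weight nodes at each step:
combine D(19), F(50) → 69
combine 69, C(90) → 159
combine G(121), A(122) → 243
combine E(136), 159 → 295
combine B(175), 243 → 418
combine 295, 418 → 713
The rarest symbols sit at the bottom; the longest codeword is 4 bits.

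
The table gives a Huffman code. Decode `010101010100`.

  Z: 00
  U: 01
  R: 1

UUUUUZ

Read left to right; each codeword is recognised as soon as it completes (prefix code):
  01→U | 01→U | 01→U | 01→U | 01→U | 00→Z
Decoded message: UUUUUZ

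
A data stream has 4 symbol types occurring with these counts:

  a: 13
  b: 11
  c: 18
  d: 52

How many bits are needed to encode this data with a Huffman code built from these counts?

160

Merge the two smallest weights repeatedly:
b(11) + a(13) → 24
c(18) + 24 → 42
42 + d(52) → 94
Each symbol's bit-cost is frequency × depth; summing gives 160 bits (equivalently 24 + 42 + 94).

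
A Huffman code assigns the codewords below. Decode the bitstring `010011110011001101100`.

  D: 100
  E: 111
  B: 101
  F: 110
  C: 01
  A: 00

CAEDFCBD

Read left to right; each codeword is recognised as soon as it completes (prefix code):
  01→C | 00→A | 111→E | 100→D | 110→F | 01→C | 101→B | 100→D
Decoded message: CAEDFCBD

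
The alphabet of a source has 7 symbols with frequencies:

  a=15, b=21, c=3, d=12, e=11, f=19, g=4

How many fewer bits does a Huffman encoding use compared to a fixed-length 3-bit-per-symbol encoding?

Fixed-length: 3 bits × 85 symbols = 255 bits.
Huffman merges:
c(3) + g(4) → 7
7 + e(11) → 18
d(12) + a(15) → 27
18 + f(19) → 37
b(21) + 27 → 48
37 + 48 → 85
Huffman total = 7 + 18 + 27 + 37 + 48 + 85 = 222 bits.
Saving = 255 − 222 = 33 bits.

33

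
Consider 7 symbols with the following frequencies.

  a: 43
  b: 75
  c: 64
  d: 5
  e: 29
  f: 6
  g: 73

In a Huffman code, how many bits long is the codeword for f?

5

Huffman merges, smallest pair first:
merge d(5) and f(6): 11
merge 11 and e(29): 40
merge 40 and a(43): 83
merge c(64) and g(73): 137
merge b(75) and 83: 158
merge 137 and 158: 295
The subtree containing f is merged 5 times, so code length = 5.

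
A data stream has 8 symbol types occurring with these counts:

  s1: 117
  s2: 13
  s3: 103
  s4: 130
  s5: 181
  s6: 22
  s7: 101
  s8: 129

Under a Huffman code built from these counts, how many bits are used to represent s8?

Build the tree from the bottom:
s2(13) + s6(22) → 35
35 + s7(101) → 136
s3(103) + s1(117) → 220
s8(129) + s4(130) → 259
136 + s5(181) → 317
220 + 259 → 479
317 + 479 → 796
The subtree containing s8 is merged 3 times, so code length = 3.

3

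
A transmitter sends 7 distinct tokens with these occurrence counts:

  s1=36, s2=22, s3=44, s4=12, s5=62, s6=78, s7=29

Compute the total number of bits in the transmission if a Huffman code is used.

Merge the two smallest weights repeatedly:
s4(12) + s2(22) → 34
s7(29) + 34 → 63
s1(36) + s3(44) → 80
s5(62) + 63 → 125
s6(78) + 80 → 158
125 + 158 → 283
The encoded length is the sum of every internal node's weight: 34 + 63 + 80 + 125 + 158 + 283 = 743 bits.

743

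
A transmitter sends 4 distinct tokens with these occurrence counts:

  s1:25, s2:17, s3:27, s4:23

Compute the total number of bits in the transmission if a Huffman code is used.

Greedily combine the two least-frequent nodes:
combine s2(17), s4(23) → 40
combine s1(25), s3(27) → 52
combine 40, 52 → 92
Each symbol's bit-cost is frequency × depth; summing gives 184 bits (equivalently 40 + 52 + 92).

184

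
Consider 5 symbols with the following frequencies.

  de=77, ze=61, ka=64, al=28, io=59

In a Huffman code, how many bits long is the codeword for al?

Build the tree from the bottom:
combine al(28), io(59) → 87
combine ze(61), ka(64) → 125
combine de(77), 87 → 164
combine 125, 164 → 289
al's leaf is at depth 3, giving a 3-bit codeword.

3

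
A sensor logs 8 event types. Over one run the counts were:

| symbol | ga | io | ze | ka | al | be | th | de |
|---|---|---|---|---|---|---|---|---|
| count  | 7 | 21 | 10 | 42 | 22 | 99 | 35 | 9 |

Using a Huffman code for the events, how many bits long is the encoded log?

622

Build the Huffman tree bottom-up:
merge ga(7) and de(9): 16
merge ze(10) and 16: 26
merge io(21) and al(22): 43
merge 26 and th(35): 61
merge ka(42) and 43: 85
merge 61 and 85: 146
merge be(99) and 146: 245
The encoded length is the sum of every internal node's weight: 16 + 26 + 43 + 61 + 85 + 146 + 245 = 622 bits.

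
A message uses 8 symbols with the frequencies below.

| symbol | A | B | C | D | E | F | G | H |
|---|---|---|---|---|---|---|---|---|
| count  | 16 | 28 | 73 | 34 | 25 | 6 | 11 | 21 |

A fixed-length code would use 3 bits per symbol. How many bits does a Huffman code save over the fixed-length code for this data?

Fixed-length: 3 bits × 214 symbols = 642 bits.
Huffman merges:
merge F(6) and G(11): 17
merge A(16) and 17: 33
merge H(21) and E(25): 46
merge B(28) and 33: 61
merge D(34) and 46: 80
merge 61 and C(73): 134
merge 80 and 134: 214
Huffman total = 17 + 33 + 46 + 61 + 80 + 134 + 214 = 585 bits.
Saving = 642 − 585 = 57 bits.

57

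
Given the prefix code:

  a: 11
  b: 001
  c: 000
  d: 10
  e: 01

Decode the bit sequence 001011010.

bedd

Read left to right; each codeword is recognised as soon as it completes (prefix code):
  001→b | 01→e | 10→d | 10→d
Decoded message: bedd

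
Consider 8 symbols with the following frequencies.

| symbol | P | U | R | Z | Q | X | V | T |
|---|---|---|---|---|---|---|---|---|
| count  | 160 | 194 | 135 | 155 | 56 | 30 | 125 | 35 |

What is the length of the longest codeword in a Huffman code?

5

Merge the two lowest-weight nodes at each step:
combine X(30), T(35) → 65
combine Q(56), 65 → 121
combine 121, V(125) → 246
combine R(135), Z(155) → 290
combine P(160), U(194) → 354
combine 246, 290 → 536
combine 354, 536 → 890
The rarest symbols sit at the bottom; the longest codeword is 5 bits.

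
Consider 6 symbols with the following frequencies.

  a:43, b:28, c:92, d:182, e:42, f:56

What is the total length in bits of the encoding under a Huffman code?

1035

Build the Huffman tree bottom-up:
b(28) + e(42) → 70
a(43) + f(56) → 99
70 + c(92) → 162
99 + 162 → 261
d(182) + 261 → 443
Total encoded bits = sum of merged weights = 70 + 99 + 162 + 261 + 443 = 1035.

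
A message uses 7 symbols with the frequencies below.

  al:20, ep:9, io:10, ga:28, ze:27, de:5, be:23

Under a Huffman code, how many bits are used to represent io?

3

Repeatedly merge the two smallest:
combine de(5), ep(9) → 14
combine io(10), 14 → 24
combine al(20), be(23) → 43
combine 24, ze(27) → 51
combine ga(28), 43 → 71
combine 51, 71 → 122
io's leaf is at depth 3, giving a 3-bit codeword.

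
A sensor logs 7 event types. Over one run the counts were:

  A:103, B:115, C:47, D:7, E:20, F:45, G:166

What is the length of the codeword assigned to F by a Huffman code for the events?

Repeatedly merge the two smallest:
D(7) + E(20) → 27
27 + F(45) → 72
C(47) + 72 → 119
A(103) + B(115) → 218
119 + G(166) → 285
218 + 285 → 503
The subtree containing F is merged 4 times, so code length = 4.

4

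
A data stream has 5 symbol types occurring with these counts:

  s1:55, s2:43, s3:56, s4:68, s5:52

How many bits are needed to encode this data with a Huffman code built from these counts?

643

Build the Huffman tree bottom-up:
s2(43) + s5(52) → 95
s1(55) + s3(56) → 111
s4(68) + 95 → 163
111 + 163 → 274
Total encoded bits = sum of merged weights = 95 + 111 + 163 + 274 = 643.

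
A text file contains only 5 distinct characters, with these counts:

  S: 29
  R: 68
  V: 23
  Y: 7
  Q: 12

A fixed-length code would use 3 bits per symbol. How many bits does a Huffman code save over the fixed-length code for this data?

Fixed-length: 3 bits × 139 symbols = 417 bits.
Huffman merges:
combine Y(7), Q(12) → 19
combine 19, V(23) → 42
combine S(29), 42 → 71
combine R(68), 71 → 139
Huffman total = 19 + 42 + 71 + 139 = 271 bits.
Saving = 417 − 271 = 146 bits.

146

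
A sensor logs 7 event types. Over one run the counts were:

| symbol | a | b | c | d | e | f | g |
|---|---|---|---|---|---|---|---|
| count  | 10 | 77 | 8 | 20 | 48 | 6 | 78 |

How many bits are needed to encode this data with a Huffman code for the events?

Build the Huffman tree bottom-up:
f(6) + c(8) → 14
a(10) + 14 → 24
d(20) + 24 → 44
44 + e(48) → 92
b(77) + g(78) → 155
92 + 155 → 247
Total encoded bits = sum of merged weights = 14 + 24 + 44 + 92 + 155 + 247 = 576.

576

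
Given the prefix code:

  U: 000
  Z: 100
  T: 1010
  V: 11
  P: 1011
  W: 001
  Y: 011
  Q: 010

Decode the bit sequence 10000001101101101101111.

ZUYYYYYV

Read left to right; each codeword is recognised as soon as it completes (prefix code):
  100→Z | 000→U | 011→Y | 011→Y | 011→Y | 011→Y | 011→Y | 11→V
Decoded message: ZUYYYYYV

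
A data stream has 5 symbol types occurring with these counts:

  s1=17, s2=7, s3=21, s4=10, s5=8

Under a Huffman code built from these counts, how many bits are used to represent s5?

3

Repeatedly merge the two smallest:
merge s2(7) and s5(8): 15
merge s4(10) and 15: 25
merge s1(17) and s3(21): 38
merge 25 and 38: 63
s5's leaf is at depth 3, giving a 3-bit codeword.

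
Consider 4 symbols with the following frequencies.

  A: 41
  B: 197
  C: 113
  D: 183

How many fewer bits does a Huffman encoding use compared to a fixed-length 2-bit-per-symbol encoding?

43

Fixed-length: 2 bits × 534 symbols = 1068 bits.
Huffman merges:
merge A(41) and C(113): 154
merge 154 and D(183): 337
merge B(197) and 337: 534
Huffman total = 154 + 337 + 534 = 1025 bits.
Saving = 1068 − 1025 = 43 bits.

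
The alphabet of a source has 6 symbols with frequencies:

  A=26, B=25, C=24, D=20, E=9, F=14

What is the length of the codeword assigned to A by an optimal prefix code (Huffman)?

2

Repeatedly merge the two smallest:
merge E(9) and F(14): 23
merge D(20) and 23: 43
merge C(24) and B(25): 49
merge A(26) and 43: 69
merge 49 and 69: 118
A sits 2 levels below the root, so its codeword is 2 bits.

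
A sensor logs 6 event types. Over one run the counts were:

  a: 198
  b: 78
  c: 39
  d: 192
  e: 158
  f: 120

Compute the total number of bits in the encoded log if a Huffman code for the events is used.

1924

Greedily combine the two least-frequent nodes:
merge c(39) and b(78): 117
merge 117 and f(120): 237
merge e(158) and d(192): 350
merge a(198) and 237: 435
merge 350 and 435: 785
Total encoded bits = sum of merged weights = 117 + 237 + 350 + 435 + 785 = 1924.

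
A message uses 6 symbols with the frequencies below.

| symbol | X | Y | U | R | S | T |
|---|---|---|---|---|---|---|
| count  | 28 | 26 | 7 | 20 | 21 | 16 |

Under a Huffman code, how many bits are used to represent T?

3

Huffman merges, smallest pair first:
combine U(7), T(16) → 23
combine R(20), S(21) → 41
combine 23, Y(26) → 49
combine X(28), 41 → 69
combine 49, 69 → 118
T sits 3 levels below the root, so its codeword is 3 bits.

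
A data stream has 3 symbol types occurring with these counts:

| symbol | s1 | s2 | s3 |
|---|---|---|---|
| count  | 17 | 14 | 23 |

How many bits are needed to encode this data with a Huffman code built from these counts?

Merge the two smallest weights repeatedly:
combine s2(14), s1(17) → 31
combine s3(23), 31 → 54
The encoded length is the sum of every internal node's weight: 31 + 54 = 85 bits.

85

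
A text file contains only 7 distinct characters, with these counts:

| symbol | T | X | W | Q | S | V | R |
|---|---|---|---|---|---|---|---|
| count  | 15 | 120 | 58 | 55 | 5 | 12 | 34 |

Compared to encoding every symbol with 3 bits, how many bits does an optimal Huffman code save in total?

191

Fixed-length: 3 bits × 299 symbols = 897 bits.
Huffman merges:
merge S(5) and V(12): 17
merge T(15) and 17: 32
merge 32 and R(34): 66
merge Q(55) and W(58): 113
merge 66 and 113: 179
merge X(120) and 179: 299
Huffman total = 17 + 32 + 66 + 113 + 179 + 299 = 706 bits.
Saving = 897 − 706 = 191 bits.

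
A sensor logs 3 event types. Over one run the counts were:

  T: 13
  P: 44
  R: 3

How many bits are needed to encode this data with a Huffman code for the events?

76

Build the Huffman tree bottom-up:
merge R(3) and T(13): 16
merge 16 and P(44): 60
Total encoded bits = sum of merged weights = 16 + 60 = 76.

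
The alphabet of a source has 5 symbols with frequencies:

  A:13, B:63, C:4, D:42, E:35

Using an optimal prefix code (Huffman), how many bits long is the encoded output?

320

Merge the two smallest weights repeatedly:
C(4) + A(13) → 17
17 + E(35) → 52
D(42) + 52 → 94
B(63) + 94 → 157
Each symbol's bit-cost is frequency × depth; summing gives 320 bits (equivalently 17 + 52 + 94 + 157).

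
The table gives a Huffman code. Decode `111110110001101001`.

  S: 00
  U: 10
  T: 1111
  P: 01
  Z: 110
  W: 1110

TUZSZUP

Read left to right; each codeword is recognised as soon as it completes (prefix code):
  1111→T | 10→U | 110→Z | 00→S | 110→Z | 10→U | 01→P
Decoded message: TUZSZUP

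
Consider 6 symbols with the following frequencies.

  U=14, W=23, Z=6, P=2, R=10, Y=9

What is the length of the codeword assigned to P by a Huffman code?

Build the tree from the bottom:
merge P(2) and Z(6): 8
merge 8 and Y(9): 17
merge R(10) and U(14): 24
merge 17 and W(23): 40
merge 24 and 40: 64
P sits 4 levels below the root, so its codeword is 4 bits.

4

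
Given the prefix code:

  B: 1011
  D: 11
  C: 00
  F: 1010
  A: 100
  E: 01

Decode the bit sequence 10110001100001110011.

BCEACDAD

Read left to right; each codeword is recognised as soon as it completes (prefix code):
  1011→B | 00→C | 01→E | 100→A | 00→C | 11→D | 100→A | 11→D
Decoded message: BCEACDAD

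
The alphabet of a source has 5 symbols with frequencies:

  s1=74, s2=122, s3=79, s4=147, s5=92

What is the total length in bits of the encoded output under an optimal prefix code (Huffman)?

Merge the two smallest weights repeatedly:
combine s1(74), s3(79) → 153
combine s5(92), s2(122) → 214
combine s4(147), 153 → 300
combine 214, 300 → 514
Total encoded bits = sum of merged weights = 153 + 214 + 300 + 514 = 1181.

1181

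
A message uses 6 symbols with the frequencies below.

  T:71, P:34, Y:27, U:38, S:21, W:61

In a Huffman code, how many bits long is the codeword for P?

Huffman merges, smallest pair first:
S(21) + Y(27) → 48
P(34) + U(38) → 72
48 + W(61) → 109
T(71) + 72 → 143
109 + 143 → 252
P sits 3 levels below the root, so its codeword is 3 bits.

3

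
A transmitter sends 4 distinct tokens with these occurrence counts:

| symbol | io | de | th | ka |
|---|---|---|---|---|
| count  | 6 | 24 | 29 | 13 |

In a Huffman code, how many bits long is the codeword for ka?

Repeatedly merge the two smallest:
merge io(6) and ka(13): 19
merge 19 and de(24): 43
merge th(29) and 43: 72
The subtree containing ka is merged 3 times, so code length = 3.

3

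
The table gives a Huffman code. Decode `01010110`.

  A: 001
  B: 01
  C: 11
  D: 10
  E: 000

Read left to right; each codeword is recognised as soon as it completes (prefix code):
  01→B | 01→B | 01→B | 10→D
Decoded message: BBBD

BBBD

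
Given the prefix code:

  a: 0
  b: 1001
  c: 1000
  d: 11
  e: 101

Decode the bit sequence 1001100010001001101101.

Read left to right; each codeword is recognised as soon as it completes (prefix code):
  1001→b | 1000→c | 1000→c | 1001→b | 101→e | 101→e
Decoded message: bccbee

bccbee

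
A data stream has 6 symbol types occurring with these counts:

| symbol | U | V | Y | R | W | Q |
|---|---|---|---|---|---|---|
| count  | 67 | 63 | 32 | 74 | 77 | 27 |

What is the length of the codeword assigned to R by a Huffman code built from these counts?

2

Repeatedly merge the two smallest:
combine Q(27), Y(32) → 59
combine 59, V(63) → 122
combine U(67), R(74) → 141
combine W(77), 122 → 199
combine 141, 199 → 340
R's leaf is at depth 2, giving a 2-bit codeword.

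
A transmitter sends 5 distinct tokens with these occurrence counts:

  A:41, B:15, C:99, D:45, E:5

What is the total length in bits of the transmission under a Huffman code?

Build the Huffman tree bottom-up:
merge E(5) and B(15): 20
merge 20 and A(41): 61
merge D(45) and 61: 106
merge C(99) and 106: 205
Each symbol's bit-cost is frequency × depth; summing gives 392 bits (equivalently 20 + 61 + 106 + 205).

392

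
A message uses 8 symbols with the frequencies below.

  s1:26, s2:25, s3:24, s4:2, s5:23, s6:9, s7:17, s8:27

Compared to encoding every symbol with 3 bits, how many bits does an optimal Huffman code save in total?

16

Fixed-length: 3 bits × 153 symbols = 459 bits.
Huffman merges:
s4(2) + s6(9) → 11
11 + s7(17) → 28
s5(23) + s3(24) → 47
s2(25) + s1(26) → 51
s8(27) + 28 → 55
47 + 51 → 98
55 + 98 → 153
Huffman total = 11 + 28 + 47 + 51 + 55 + 98 + 153 = 443 bits.
Saving = 459 − 443 = 16 bits.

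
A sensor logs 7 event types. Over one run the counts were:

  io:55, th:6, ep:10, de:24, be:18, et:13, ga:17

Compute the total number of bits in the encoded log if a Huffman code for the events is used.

Greedily combine the two least-frequent nodes:
merge th(6) and ep(10): 16
merge et(13) and 16: 29
merge ga(17) and be(18): 35
merge de(24) and 29: 53
merge 35 and 53: 88
merge io(55) and 88: 143
Each symbol's bit-cost is frequency × depth; summing gives 364 bits (equivalently 16 + 29 + 35 + 53 + 88 + 143).

364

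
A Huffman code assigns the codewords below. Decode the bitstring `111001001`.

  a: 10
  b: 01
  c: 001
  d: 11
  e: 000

Read left to right; each codeword is recognised as soon as it completes (prefix code):
  11→d | 10→a | 01→b | 001→c
Decoded message: dabc

dabc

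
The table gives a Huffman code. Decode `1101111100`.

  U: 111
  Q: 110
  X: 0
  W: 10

Read left to right; each codeword is recognised as soon as it completes (prefix code):
  110→Q | 111→U | 110→Q | 0→X
Decoded message: QUQX

QUQX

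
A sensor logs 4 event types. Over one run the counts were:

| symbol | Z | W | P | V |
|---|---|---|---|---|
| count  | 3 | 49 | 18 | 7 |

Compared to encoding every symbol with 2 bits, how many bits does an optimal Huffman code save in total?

Fixed-length: 2 bits × 77 symbols = 154 bits.
Huffman merges:
combine Z(3), V(7) → 10
combine 10, P(18) → 28
combine 28, W(49) → 77
Huffman total = 10 + 28 + 77 = 115 bits.
Saving = 154 − 115 = 39 bits.

39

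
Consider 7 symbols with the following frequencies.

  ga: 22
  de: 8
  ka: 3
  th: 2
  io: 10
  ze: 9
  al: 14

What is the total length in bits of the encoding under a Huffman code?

173

Build the Huffman tree bottom-up:
merge th(2) and ka(3): 5
merge 5 and de(8): 13
merge ze(9) and io(10): 19
merge 13 and al(14): 27
merge 19 and ga(22): 41
merge 27 and 41: 68
Each symbol's bit-cost is frequency × depth; summing gives 173 bits (equivalently 5 + 13 + 19 + 27 + 41 + 68).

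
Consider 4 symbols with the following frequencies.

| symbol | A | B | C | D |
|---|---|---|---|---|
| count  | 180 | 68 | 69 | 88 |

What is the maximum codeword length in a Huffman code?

Merge the two lowest-weight nodes at each step:
merge B(68) and C(69): 137
merge D(88) and 137: 225
merge A(180) and 225: 405
Maximum depth reached is 3.

3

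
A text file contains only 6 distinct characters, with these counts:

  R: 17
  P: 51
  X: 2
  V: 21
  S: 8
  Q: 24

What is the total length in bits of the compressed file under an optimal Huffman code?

Build the Huffman tree bottom-up:
X(2) + S(8) → 10
10 + R(17) → 27
V(21) + Q(24) → 45
27 + 45 → 72
P(51) + 72 → 123
The encoded length is the sum of every internal node's weight: 10 + 27 + 45 + 72 + 123 = 277 bits.

277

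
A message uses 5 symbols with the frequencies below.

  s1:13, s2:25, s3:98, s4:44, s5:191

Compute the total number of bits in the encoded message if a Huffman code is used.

671

Merge the two smallest weights repeatedly:
merge s1(13) and s2(25): 38
merge 38 and s4(44): 82
merge 82 and s3(98): 180
merge 180 and s5(191): 371
Each symbol's bit-cost is frequency × depth; summing gives 671 bits (equivalently 38 + 82 + 180 + 371).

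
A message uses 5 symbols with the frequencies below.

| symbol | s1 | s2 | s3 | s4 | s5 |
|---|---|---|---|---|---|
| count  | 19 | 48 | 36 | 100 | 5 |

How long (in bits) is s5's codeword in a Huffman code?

4

Repeatedly merge the two smallest:
merge s5(5) and s1(19): 24
merge 24 and s3(36): 60
merge s2(48) and 60: 108
merge s4(100) and 108: 208
s5's leaf is at depth 4, giving a 4-bit codeword.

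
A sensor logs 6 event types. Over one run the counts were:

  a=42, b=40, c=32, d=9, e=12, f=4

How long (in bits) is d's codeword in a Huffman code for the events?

Huffman merges, smallest pair first:
merge f(4) and d(9): 13
merge e(12) and 13: 25
merge 25 and c(32): 57
merge b(40) and a(42): 82
merge 57 and 82: 139
d sits 4 levels below the root, so its codeword is 4 bits.

4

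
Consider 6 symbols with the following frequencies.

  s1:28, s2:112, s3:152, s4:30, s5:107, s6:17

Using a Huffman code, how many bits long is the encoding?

1012

Build the Huffman tree bottom-up:
merge s6(17) and s1(28): 45
merge s4(30) and 45: 75
merge 75 and s5(107): 182
merge s2(112) and s3(152): 264
merge 182 and 264: 446
Total encoded bits = sum of merged weights = 45 + 75 + 182 + 264 + 446 = 1012.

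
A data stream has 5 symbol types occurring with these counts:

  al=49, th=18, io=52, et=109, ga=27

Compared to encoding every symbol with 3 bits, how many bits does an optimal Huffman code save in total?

225

Fixed-length: 3 bits × 255 symbols = 765 bits.
Huffman merges:
combine th(18), ga(27) → 45
combine 45, al(49) → 94
combine io(52), 94 → 146
combine et(109), 146 → 255
Huffman total = 45 + 94 + 146 + 255 = 540 bits.
Saving = 765 − 540 = 225 bits.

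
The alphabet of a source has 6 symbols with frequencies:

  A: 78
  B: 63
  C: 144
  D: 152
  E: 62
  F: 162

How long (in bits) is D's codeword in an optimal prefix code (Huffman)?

2

Repeatedly merge the two smallest:
E(62) + B(63) → 125
A(78) + 125 → 203
C(144) + D(152) → 296
F(162) + 203 → 365
296 + 365 → 661
The subtree containing D is merged 2 times, so code length = 2.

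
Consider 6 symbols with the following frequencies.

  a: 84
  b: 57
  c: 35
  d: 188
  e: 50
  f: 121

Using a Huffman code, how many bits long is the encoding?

1296

Merge the two smallest weights repeatedly:
c(35) + e(50) → 85
b(57) + a(84) → 141
85 + f(121) → 206
141 + d(188) → 329
206 + 329 → 535
The encoded length is the sum of every internal node's weight: 85 + 141 + 206 + 329 + 535 = 1296 bits.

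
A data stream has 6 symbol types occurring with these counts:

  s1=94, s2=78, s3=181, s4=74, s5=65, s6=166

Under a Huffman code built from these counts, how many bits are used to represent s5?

Huffman merges, smallest pair first:
s5(65) + s4(74) → 139
s2(78) + s1(94) → 172
139 + s6(166) → 305
172 + s3(181) → 353
305 + 353 → 658
The subtree containing s5 is merged 3 times, so code length = 3.

3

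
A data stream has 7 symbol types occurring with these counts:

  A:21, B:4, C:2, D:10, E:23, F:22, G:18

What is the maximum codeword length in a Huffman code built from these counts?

Merge the two lowest-weight nodes at each step:
C(2) + B(4) → 6
6 + D(10) → 16
16 + G(18) → 34
A(21) + F(22) → 43
E(23) + 34 → 57
43 + 57 → 100
The first pair merged (C, B) ends up deepest, at depth 5.

5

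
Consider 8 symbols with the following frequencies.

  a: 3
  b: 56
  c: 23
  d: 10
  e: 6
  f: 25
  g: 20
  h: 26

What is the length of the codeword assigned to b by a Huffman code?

2

Repeatedly merge the two smallest:
a(3) + e(6) → 9
9 + d(10) → 19
19 + g(20) → 39
c(23) + f(25) → 48
h(26) + 39 → 65
48 + b(56) → 104
65 + 104 → 169
b's leaf is at depth 2, giving a 2-bit codeword.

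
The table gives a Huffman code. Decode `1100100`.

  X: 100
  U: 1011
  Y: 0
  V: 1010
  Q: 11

QYYX

Read left to right; each codeword is recognised as soon as it completes (prefix code):
  11→Q | 0→Y | 0→Y | 100→X
Decoded message: QYYX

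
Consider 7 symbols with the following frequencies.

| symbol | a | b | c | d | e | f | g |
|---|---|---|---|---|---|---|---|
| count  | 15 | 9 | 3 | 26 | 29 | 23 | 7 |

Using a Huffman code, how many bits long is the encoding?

287

Merge the two smallest weights repeatedly:
merge c(3) and g(7): 10
merge b(9) and 10: 19
merge a(15) and 19: 34
merge f(23) and d(26): 49
merge e(29) and 34: 63
merge 49 and 63: 112
The encoded length is the sum of every internal node's weight: 10 + 19 + 34 + 49 + 63 + 112 = 287 bits.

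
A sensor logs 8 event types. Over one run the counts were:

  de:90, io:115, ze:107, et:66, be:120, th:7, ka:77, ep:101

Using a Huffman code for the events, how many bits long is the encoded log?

Build the Huffman tree bottom-up:
combine th(7), et(66) → 73
combine 73, ka(77) → 150
combine de(90), ep(101) → 191
combine ze(107), io(115) → 222
combine be(120), 150 → 270
combine 191, 222 → 413
combine 270, 413 → 683
The encoded length is the sum of every internal node's weight: 73 + 150 + 191 + 222 + 270 + 413 + 683 = 2002 bits.

2002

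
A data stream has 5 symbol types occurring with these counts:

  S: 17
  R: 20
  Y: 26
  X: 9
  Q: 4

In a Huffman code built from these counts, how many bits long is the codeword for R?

2

Build the tree from the bottom:
Q(4) + X(9) → 13
13 + S(17) → 30
R(20) + Y(26) → 46
30 + 46 → 76
R sits 2 levels below the root, so its codeword is 2 bits.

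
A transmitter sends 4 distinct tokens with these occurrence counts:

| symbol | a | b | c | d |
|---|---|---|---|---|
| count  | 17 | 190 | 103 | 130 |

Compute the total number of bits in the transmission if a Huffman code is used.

810

Build the Huffman tree bottom-up:
combine a(17), c(103) → 120
combine 120, d(130) → 250
combine b(190), 250 → 440
Total encoded bits = sum of merged weights = 120 + 250 + 440 = 810.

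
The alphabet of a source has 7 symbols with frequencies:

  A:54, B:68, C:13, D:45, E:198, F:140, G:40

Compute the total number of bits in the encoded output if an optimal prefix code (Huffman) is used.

Greedily combine the two least-frequent nodes:
combine C(13), G(40) → 53
combine D(45), 53 → 98
combine A(54), B(68) → 122
combine 98, 122 → 220
combine F(140), E(198) → 338
combine 220, 338 → 558
Each symbol's bit-cost is frequency × depth; summing gives 1389 bits (equivalently 53 + 98 + 122 + 220 + 338 + 558).

1389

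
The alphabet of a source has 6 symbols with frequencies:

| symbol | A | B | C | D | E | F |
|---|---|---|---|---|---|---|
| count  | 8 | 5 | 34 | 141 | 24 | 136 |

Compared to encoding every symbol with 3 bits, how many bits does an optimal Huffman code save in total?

368

Fixed-length: 3 bits × 348 symbols = 1044 bits.
Huffman merges:
B(5) + A(8) → 13
13 + E(24) → 37
C(34) + 37 → 71
71 + F(136) → 207
D(141) + 207 → 348
Huffman total = 13 + 37 + 71 + 207 + 348 = 676 bits.
Saving = 1044 − 676 = 368 bits.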